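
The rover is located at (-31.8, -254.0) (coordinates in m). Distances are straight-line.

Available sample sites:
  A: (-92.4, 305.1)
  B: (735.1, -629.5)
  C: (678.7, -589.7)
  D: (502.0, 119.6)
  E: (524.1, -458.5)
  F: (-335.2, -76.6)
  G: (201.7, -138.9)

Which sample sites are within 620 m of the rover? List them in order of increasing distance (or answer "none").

G, F, A, E

Distances from (-31.8, -254.0):
A: √((-60.6)² + (559.1)²) = √(3672.360 + 312592.810) = 562.4 m
B: √((766.9)² + (-375.5)²) = √(588135.610 + 141000.250) = 853.9 m
C: √((710.5)² + (-335.7)²) = √(504810.250 + 112694.490) = 785.8 m
D: √((533.8)² + (373.6)²) = √(284942.440 + 139576.960) = 651.6 m
E: √((555.9)² + (-204.5)²) = √(309024.810 + 41820.250) = 592.3 m
F: √((-303.4)² + (177.4)²) = √(92051.560 + 31470.760) = 351.5 m
G: √((233.5)² + (115.1)²) = √(54522.250 + 13248.010) = 260.3 m
Threshold 620 m: G (260.3 m), F (351.5 m), A (562.4 m), E (592.3 m) are within range.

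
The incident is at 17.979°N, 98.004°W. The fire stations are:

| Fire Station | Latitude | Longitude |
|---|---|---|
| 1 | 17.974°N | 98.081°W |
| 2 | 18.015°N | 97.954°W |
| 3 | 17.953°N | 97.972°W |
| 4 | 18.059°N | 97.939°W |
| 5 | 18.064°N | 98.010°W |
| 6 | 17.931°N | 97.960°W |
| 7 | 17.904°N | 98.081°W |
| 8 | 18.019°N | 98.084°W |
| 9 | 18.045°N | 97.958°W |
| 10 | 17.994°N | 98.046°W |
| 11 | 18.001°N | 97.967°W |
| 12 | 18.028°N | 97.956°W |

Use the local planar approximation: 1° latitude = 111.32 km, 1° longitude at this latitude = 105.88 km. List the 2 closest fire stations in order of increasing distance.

3, 11

Distances from 17.979°N, 98.004°W:
1: 8.172 km
2: 6.640 km
3: 4.456 km
4: 11.255 km
5: 9.484 km
6: 7.089 km
7: 11.669 km
8: 9.569 km
9: 8.815 km
10: 4.750 km
11: 4.620 km
12: 7.455 km
Sorted: 3 (4.456 km) < 11 (4.620 km) < 10 (4.750 km) < 2 (6.640 km) < …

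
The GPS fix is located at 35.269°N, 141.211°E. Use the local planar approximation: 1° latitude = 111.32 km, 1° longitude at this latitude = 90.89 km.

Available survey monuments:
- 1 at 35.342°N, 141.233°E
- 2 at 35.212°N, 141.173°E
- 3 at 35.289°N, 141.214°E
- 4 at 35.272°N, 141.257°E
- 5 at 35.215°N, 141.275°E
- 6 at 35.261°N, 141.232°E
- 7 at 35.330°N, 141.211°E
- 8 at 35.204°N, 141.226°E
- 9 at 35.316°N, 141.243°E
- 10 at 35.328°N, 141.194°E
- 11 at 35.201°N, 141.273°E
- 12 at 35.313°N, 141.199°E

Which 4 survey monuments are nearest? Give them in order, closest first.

Distances from 35.269°N, 141.211°E:
1: 8.369 km
2: 7.224 km
3: 2.243 km
4: 4.194 km
5: 8.365 km
6: 2.106 km
7: 6.791 km
8: 7.363 km
9: 5.986 km
10: 6.747 km
11: 9.437 km
12: 5.018 km
Sorted: 6 (2.106 km) < 3 (2.243 km) < 4 (4.194 km) < 12 (5.018 km) < 9 (5.986 km) < 10 (6.747 km) < …

6, 3, 4, 12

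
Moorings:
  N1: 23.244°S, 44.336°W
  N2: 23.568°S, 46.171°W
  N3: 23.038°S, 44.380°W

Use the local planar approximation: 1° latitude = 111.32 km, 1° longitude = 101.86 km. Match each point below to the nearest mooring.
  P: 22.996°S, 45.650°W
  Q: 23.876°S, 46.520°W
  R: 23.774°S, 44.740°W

P→N2; Q→N2; R→N1

P at 22.996°S, 45.650°W:
  N1: 136.662 km
  N2: 82.891 km
  N3: 129.447 km
  → nearest: N2 (82.891 km)
Q at 23.876°S, 46.520°W:
  N1: 233.322 km
  N2: 49.389 km
  N3: 237.103 km
  → nearest: N2 (49.389 km)
R at 23.774°S, 44.740°W:
  N1: 71.933 km
  N2: 147.555 km
  N3: 89.763 km
  → nearest: N1 (71.933 km)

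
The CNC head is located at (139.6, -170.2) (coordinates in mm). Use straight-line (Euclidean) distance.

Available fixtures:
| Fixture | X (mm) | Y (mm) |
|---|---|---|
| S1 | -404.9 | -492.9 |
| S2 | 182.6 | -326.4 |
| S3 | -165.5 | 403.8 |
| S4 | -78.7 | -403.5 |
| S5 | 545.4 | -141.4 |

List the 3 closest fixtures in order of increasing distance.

S2, S4, S5

Distances from (139.6, -170.2):
S1: 632.9 mm
S2: 162.0 mm
S3: 650.0 mm
S4: 319.5 mm
S5: 406.8 mm
Sorted: S2 (162.0 mm) < S4 (319.5 mm) < S5 (406.8 mm) < S1 (632.9 mm) < S3 (650.0 mm)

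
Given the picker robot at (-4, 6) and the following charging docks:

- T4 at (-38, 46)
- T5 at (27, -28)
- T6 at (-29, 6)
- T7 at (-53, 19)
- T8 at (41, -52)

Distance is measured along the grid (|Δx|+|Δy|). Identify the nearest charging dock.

Distances from (-4, 6):
T4: |-34| + |40| = 34 + 40 = 74
T5: |31| + |-34| = 31 + 34 = 65
T6: |-25| + |0| = 25 + 0 = 25
T7: |-49| + |13| = 49 + 13 = 62
T8: |45| + |-58| = 45 + 58 = 103
Minimum: T6 at 25.

T6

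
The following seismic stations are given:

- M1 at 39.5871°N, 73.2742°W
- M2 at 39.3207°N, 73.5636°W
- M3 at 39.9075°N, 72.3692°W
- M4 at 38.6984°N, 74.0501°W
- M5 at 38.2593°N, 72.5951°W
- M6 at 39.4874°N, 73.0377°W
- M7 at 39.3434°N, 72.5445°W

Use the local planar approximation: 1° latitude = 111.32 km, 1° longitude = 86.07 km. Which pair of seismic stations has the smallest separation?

M1 and M6

Pairwise distances:
M1–M2: √((-0.2664·111.32)² + (-0.2894·86.07)²) = √(879.457458 + 620.441243) = 38.7285 km
M1–M3: √((0.3204·111.32)² + (0.9050·86.07)²) = √(1272.129753 + 6067.373974) = 85.6709 km
M1–M4: √((-0.8887·111.32)² + (-0.7759·86.07)²) = √(9787.161520 + 4459.797191) = 119.3606 km
M1–M5: √((-1.3278·111.32)² + (0.6791·86.07)²) = √(21848.001852 + 3416.418515) = 158.9479 km
M1–M6: √((-0.0997·111.32)² + (0.2365·86.07)²) = √(123.179011 + 414.348619) = 23.1846 km
M1–M7: √((-0.2437·111.32)² + (0.7297·86.07)²) = √(735.965496 + 3944.503070) = 68.4140 km
M2–M3: √((0.5868·111.32)² + (1.1944·86.07)²) = √(4267.038935 + 10568.252849) = 121.8002 km
M2–M4: √((-0.6223·111.32)² + (-0.4865·86.07)²) = √(4798.947483 + 1753.352735) = 80.9463 km
M2–M5: √((-1.0614·111.32)² + (0.9685·86.07)²) = √(13960.615368 + 6948.688704) = 144.6005 km
M2–M6: √((0.1667·111.32)² + (0.5259·86.07)²) = √(344.363882 + 2048.848979) = 48.9205 km
M2–M7: √((0.0227·111.32)² + (1.0191·86.07)²) = √(6.385547 + 7693.734744) = 87.7503 km
M3–M4: √((-1.2091·111.32)² + (-1.6809·86.07)²) = √(18116.355639 + 20930.873854) = 197.6037 km
M3–M5: √((-1.6482·111.32)² + (-0.2259·86.07)²) = √(33664.038509 + 378.038532) = 184.5050 km
M3–M6: √((-0.4201·111.32)² + (-0.6685·86.07)²) = √(2187.014983 + 3310.597853) = 74.1459 km
M3–M7: √((-0.5641·111.32)² + (-0.1753·86.07)²) = √(3943.288886 + 227.649887) = 64.5828 km
M4–M5: √((-0.4391·111.32)² + (1.4550·86.07)²) = √(2389.314229 + 15683.016254) = 134.4334 km
M4–M6: √((0.7890·111.32)² + (1.0124·86.07)²) = √(7714.368879 + 7592.903475) = 123.7226 km
M4–M7: √((0.6450·111.32)² + (1.5056·86.07)²) = √(5155.441042 + 16792.788496) = 148.1493 km
M5–M6: √((1.2281·111.32)² + (-0.4426·86.07)²) = √(18690.196099 + 1451.197178) = 141.9204 km
M5–M7: √((1.0841·111.32)² + (0.0506·86.07)²) = √(14564.148020 + 18.967262) = 120.7606 km
M6–M7: √((-0.1440·111.32)² + (0.4932·86.07)²) = √(256.963465 + 1801.979068) = 45.3756 km
Closest pair: M1–M6 at 23.1846 km.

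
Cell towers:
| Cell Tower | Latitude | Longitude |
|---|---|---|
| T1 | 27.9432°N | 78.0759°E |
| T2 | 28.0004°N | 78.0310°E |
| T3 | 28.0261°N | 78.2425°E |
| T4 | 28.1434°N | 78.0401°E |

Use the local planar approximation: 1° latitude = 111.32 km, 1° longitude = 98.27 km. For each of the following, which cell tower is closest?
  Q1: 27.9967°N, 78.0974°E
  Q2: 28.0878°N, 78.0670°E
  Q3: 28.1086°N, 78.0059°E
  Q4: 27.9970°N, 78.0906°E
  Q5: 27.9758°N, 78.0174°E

Q1 at 27.9967°N, 78.0974°E:
  T1: 6.3193 km
  T2: 6.5381 km
  T3: 14.6298 km
  T4: 17.2742 km
  → nearest: T1 (6.3193 km)
Q2 at 28.0878°N, 78.0670°E:
  T1: 16.1206 km
  T2: 10.3526 km
  T3: 18.5638 km
  T4: 6.7303 km
  → nearest: T4 (6.7303 km)
Q3 at 28.1086°N, 78.0059°E:
  T1: 19.6554 km
  T2: 12.2948 km
  T3: 24.9988 km
  T4: 5.1286 km
  → nearest: T4 (5.1286 km)
Q4 at 27.9970°N, 78.0906°E:
  T1: 6.1608 km
  T2: 5.8691 km
  T3: 15.2747 km
  T4: 17.0361 km
  → nearest: T2 (5.8691 km)
Q5 at 27.9758°N, 78.0174°E:
  T1: 6.7984 km
  T2: 3.0472 km
  T3: 22.8183 km
  T4: 18.7901 km
  → nearest: T2 (3.0472 km)

Q1→T1; Q2→T4; Q3→T4; Q4→T2; Q5→T2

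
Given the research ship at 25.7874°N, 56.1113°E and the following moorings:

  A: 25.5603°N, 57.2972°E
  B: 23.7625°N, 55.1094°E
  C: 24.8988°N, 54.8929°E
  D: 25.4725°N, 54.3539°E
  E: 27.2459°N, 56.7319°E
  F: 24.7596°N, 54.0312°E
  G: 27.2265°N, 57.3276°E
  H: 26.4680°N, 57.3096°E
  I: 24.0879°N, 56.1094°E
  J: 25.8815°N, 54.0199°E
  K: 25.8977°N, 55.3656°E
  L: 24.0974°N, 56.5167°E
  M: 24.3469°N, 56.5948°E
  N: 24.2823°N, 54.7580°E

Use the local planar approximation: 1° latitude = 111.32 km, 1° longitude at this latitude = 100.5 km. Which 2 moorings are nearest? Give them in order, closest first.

K, A

Distances from 25.7874°N, 56.1113°E:
A: 121.8347 km
B: 246.8789 km
C: 157.4127 km
D: 180.0639 km
E: 173.9278 km
F: 238.3121 km
G: 201.5103 km
H: 142.2794 km
I: 189.1884 km
J: 210.4466 km
K: 75.9420 km
L: 192.4920 km
M: 167.5570 km
N: 215.8010 km
Sorted: K (75.9420 km) < A (121.8347 km) < H (142.2794 km) < C (157.4127 km) < …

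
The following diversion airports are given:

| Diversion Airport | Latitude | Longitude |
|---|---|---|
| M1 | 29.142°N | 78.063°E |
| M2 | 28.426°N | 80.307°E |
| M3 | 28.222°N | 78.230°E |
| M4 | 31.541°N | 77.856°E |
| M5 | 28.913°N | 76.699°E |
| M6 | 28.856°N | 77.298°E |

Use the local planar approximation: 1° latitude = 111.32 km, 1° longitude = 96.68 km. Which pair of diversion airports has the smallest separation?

Pairwise distances:
M1–M2: √((-0.716·111.32)² + (2.244·96.68)²) = √(6352.90615 + 47067.26779) = 231.128 km
M1–M3: √((-0.920·111.32)² + (0.167·96.68)²) = √(10488.70933 + 260.67911) = 103.679 km
M1–M4: √((2.399·111.32)² + (-0.207·96.68)²) = √(71319.27033 + 400.51056) = 267.805 km
M1–M5: √((-0.229·111.32)² + (-1.364·96.68)²) = √(649.85634 + 17390.09779) = 134.313 km
M1–M6: √((-0.286·111.32)² + (-0.765·96.68)²) = √(1013.62768 + 5470.11118) = 80.522 km
M2–M3: √((-0.204·111.32)² + (-2.077·96.68)²) = √(515.71140 + 40322.39100) = 202.084 km
M2–M4: √((3.115·111.32)² + (-2.451·96.68)²) = √(120243.74594 + 56151.31171) = 419.994 km
M2–M5: √((0.487·111.32)² + (-3.608·96.68)²) = √(2939.03202 + 121676.39700) = 353.009 km
M2–M6: √((0.430·111.32)² + (-3.009·96.68)²) = √(2291.30713 + 84628.69792) = 294.822 km
M3–M4: √((3.319·111.32)² + (-0.374·96.68)²) = √(136508.87896 + 1307.42411) = 371.236 km
M3–M5: √((0.691·111.32)² + (-1.531·96.68)²) = √(5917.01255 + 21909.05597) = 166.811 km
M3–M6: √((0.634·111.32)² + (-0.932·96.68)²) = √(4981.09599 + 8119.04799) = 114.456 km
M4–M5: √((-2.628·111.32)² + (-1.157·96.68)²) = √(85584.89400 + 12512.38219) = 313.205 km
M4–M6: √((-2.685·111.32)² + (-0.558·96.68)²) = √(89337.74279 + 2910.32628) = 303.724 km
M5–M6: √((-0.057·111.32)² + (0.599·96.68)²) = √(40.26207 + 3353.72098) = 58.258 km
Closest pair: M5–M6 at 58.258 km.

M5 and M6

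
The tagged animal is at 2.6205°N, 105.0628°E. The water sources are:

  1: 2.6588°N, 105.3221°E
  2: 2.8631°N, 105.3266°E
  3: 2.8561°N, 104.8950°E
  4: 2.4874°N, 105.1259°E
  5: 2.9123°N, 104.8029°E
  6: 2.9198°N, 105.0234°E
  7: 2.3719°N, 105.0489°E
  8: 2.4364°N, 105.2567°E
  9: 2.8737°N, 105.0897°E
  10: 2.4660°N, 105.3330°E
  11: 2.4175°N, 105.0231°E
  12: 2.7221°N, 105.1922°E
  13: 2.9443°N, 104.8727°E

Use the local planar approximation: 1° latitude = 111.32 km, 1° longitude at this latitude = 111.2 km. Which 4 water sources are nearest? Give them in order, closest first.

Distances from 2.6205°N, 105.0628°E:
1: 29.1477 km
2: 39.8730 km
3: 32.1874 km
4: 16.3942 km
5: 43.4789 km
6: 33.6049 km
7: 27.7173 km
8: 29.7474 km
9: 28.3445 km
10: 34.6205 km
11: 23.0251 km
12: 18.3022 km
13: 41.7868 km
Sorted: 4 (16.3942 km) < 12 (18.3022 km) < 11 (23.0251 km) < 7 (27.7173 km) < 9 (28.3445 km) < 1 (29.1477 km) < …

4, 12, 11, 7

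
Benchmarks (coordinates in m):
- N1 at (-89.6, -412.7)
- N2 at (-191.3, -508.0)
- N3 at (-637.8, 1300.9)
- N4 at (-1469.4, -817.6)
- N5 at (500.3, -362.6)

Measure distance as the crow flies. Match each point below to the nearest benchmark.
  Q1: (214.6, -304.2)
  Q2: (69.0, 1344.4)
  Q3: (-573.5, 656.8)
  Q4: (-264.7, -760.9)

Q1 at (214.6, -304.2):
  N1: 323.0 m
  N2: 454.2 m
  N3: 1817.4 m
  N4: 1760.5 m
  N5: 291.6 m
  → nearest: N5 (291.6 m)
Q2 at (69.0, 1344.4):
  N1: 1764.2 m
  N2: 1870.6 m
  N3: 708.1 m
  N4: 2653.5 m
  N5: 1760.6 m
  → nearest: N3 (708.1 m)
Q3 at (-573.5, 656.8):
  N1: 1173.9 m
  N2: 1225.9 m
  N3: 647.3 m
  N4: 1725.3 m
  N5: 1480.6 m
  → nearest: N3 (647.3 m)
Q4 at (-264.7, -760.9):
  N1: 389.7 m
  N2: 263.3 m
  N3: 2095.3 m
  N4: 1206.0 m
  N5: 862.5 m
  → nearest: N2 (263.3 m)

Q1→N5; Q2→N3; Q3→N3; Q4→N2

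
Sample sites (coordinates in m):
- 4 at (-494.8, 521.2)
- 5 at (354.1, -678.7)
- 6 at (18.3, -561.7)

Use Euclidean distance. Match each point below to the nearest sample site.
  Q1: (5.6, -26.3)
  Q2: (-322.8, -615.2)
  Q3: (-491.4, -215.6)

Q1→6; Q2→6; Q3→6

Q1 at (5.6, -26.3):
  4: √((-500.4)² + (547.5)²) = √(250400.160 + 299756.250) = 741.7 m
  5: √((348.5)² + (-652.4)²) = √(121452.250 + 425625.760) = 739.6 m
  6: √((12.7)² + (-535.4)²) = √(161.290 + 286653.160) = 535.6 m
  → nearest: 6 (535.6 m)
Q2 at (-322.8, -615.2):
  4: √((-172.0)² + (1136.4)²) = √(29584.000 + 1291404.960) = 1149.3 m
  5: √((676.9)² + (-63.5)²) = √(458193.610 + 4032.250) = 679.9 m
  6: √((341.1)² + (53.5)²) = √(116349.210 + 2862.250) = 345.3 m
  → nearest: 6 (345.3 m)
Q3 at (-491.4, -215.6):
  4: √((-3.4)² + (736.8)²) = √(11.560 + 542874.240) = 736.8 m
  5: √((845.5)² + (-463.1)²) = √(714870.250 + 214461.610) = 964.0 m
  6: √((509.7)² + (-346.1)²) = √(259794.090 + 119785.210) = 616.1 m
  → nearest: 6 (616.1 m)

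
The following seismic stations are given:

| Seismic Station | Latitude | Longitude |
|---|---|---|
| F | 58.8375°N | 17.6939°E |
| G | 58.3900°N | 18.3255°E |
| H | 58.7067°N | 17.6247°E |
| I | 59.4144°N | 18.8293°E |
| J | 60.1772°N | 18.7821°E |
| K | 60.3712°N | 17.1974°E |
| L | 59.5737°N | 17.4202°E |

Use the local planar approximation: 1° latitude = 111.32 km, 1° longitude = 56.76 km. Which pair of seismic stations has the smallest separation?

F and H

Pairwise distances:
F–H: 15.0811 km
G–H: 53.1522 km
F–G: 61.3743 km
I–L: 81.9228 km
F–L: 83.4132 km
I–J: 84.9571 km
K–L: 89.6739 km
F–I: 90.9806 km
J–K: 92.5038 km
H–L: 97.2099 km
J–L: 102.4152 km
H–I: 104.3137 km
G–I: 117.5669 km
I–K: 141.1534 km
G–L: 141.4341 km
F–J: 161.4201 km
F–K: 173.0417 km
H–J: 176.3862 km
H–K: 186.8727 km
G–J: 200.6320 km
G–K: 229.6541 km
Closest pair: F–H at 15.0811 km.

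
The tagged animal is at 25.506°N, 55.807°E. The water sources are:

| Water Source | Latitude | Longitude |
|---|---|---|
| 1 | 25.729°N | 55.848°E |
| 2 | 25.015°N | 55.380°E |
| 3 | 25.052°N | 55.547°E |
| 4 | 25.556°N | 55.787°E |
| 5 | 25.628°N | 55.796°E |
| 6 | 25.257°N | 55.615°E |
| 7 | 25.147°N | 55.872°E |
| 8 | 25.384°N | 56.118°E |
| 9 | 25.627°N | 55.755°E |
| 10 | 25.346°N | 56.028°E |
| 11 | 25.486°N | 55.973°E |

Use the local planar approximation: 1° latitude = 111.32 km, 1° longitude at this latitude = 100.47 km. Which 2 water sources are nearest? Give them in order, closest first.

4, 5

Distances from 25.506°N, 55.807°E:
1: √((0.223·111.32)² + (0.041·100.47)²) = √(616.24885 + 16.96839) = 25.164 km
2: √((-0.491·111.32)² + (-0.427·100.47)²) = √(2987.51008 + 1840.46920) = 69.484 km
3: √((-0.454·111.32)² + (-0.260·100.47)²) = √(2554.21882 + 682.36933) = 56.891 km
4: √((0.050·111.32)² + (-0.020·100.47)²) = √(30.98036 + 4.03769) = 5.918 km
5: √((0.122·111.32)² + (-0.011·100.47)²) = √(184.44465 + 1.22140) = 13.626 km
6: √((-0.249·111.32)² + (-0.192·100.47)²) = √(768.32522 + 372.11336) = 33.770 km
7: √((-0.359·111.32)² + (0.065·100.47)²) = √(1597.11170 + 42.64808) = 40.494 km
8: √((-0.122·111.32)² + (0.311·100.47)²) = √(184.44465 + 976.32314) = 34.070 km
9: √((0.121·111.32)² + (-0.052·100.47)²) = √(181.43336 + 27.29477) = 14.447 km
10: √((-0.160·111.32)² + (0.221·100.47)²) = √(317.23885 + 493.01184) = 28.465 km
11: √((-0.020·111.32)² + (0.166·100.47)²) = √(4.95686 + 278.15635) = 16.826 km
Sorted: 4 (5.918 km) < 5 (13.626 km) < 9 (14.447 km) < 11 (16.826 km) < …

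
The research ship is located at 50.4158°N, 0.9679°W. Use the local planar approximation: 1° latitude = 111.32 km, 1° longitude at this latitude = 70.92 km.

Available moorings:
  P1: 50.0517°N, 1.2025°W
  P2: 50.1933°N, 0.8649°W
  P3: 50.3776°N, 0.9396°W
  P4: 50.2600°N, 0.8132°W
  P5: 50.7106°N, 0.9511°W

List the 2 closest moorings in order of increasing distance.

P3, P4

Distances from 50.4158°N, 0.9679°W:
P1: √((-0.3641·111.32)² + (-0.2346·70.92)²) = √(1642.811571 + 276.817454) = 43.8136 km
P2: √((-0.2225·111.32)² + (0.1030·70.92)²) = √(613.488500 + 53.359519) = 25.8234 km
P3: √((-0.0382·111.32)² + (0.0283·70.92)²) = √(18.083110 + 4.028194) = 4.7023 km
P4: √((-0.1558·111.32)² + (0.1547·70.92)²) = √(300.802403 + 120.369950) = 20.5225 km
P5: √((0.2948·111.32)² + (0.0168·70.92)²) = √(1076.964415 + 1.419567) = 32.8388 km
Sorted: P3 (4.7023 km) < P4 (20.5225 km) < P2 (25.8234 km) < P5 (32.8388 km) < …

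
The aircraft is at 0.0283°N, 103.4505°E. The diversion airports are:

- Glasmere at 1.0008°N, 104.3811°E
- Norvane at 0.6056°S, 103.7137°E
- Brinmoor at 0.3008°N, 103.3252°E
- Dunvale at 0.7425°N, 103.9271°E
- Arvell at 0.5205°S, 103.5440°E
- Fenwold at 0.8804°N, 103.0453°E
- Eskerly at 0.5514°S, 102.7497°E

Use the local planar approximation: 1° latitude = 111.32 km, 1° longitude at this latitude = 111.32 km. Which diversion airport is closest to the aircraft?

Brinmoor

Distances from 0.0283°N, 103.4505°E:
Glasmere: √((0.9725·111.32)² + (0.9306·111.32)²) = √(11719.946126 + 10731.798054) = 149.8391 km
Norvane: √((-0.6339·111.32)² + (0.2632·111.32)²) = √(4979.524791 + 858.456247) = 76.4067 km
Brinmoor: √((0.2725·111.32)² + (-0.1253·111.32)²) = √(920.194024 + 194.557751) = 33.3879 km
Dunvale: √((0.7142·111.32)² + (0.4766·111.32)²) = √(6321.004319 + 2814.844909) = 95.5816 km
Arvell: √((-0.5488·111.32)² + (0.0935·111.32)²) = √(3732.283293 + 108.335207) = 61.9727 km
Fenwold: √((0.8521·111.32)² + (-0.4052·111.32)²) = √(8997.617482 + 2034.629180) = 105.0345 km
Eskerly: √((-0.5797·111.32)² + (-0.7008·111.32)²) = √(4164.405353 + 6086.036906) = 101.2445 km
Minimum: Brinmoor at 33.3879 km.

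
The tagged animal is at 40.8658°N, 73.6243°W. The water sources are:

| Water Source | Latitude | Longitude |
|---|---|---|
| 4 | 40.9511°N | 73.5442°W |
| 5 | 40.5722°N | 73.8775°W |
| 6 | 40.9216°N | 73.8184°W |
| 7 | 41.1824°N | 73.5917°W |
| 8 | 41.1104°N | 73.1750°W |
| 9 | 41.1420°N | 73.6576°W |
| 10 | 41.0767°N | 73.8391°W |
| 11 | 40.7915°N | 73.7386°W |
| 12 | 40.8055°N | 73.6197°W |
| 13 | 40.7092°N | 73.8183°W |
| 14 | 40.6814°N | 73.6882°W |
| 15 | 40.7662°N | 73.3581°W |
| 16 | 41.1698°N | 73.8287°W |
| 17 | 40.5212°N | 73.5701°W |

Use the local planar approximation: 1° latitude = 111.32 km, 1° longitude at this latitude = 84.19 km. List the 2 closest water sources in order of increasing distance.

12, 4

Distances from 40.8658°N, 73.6243°W:
4: 11.6466 km
5: 39.0208 km
6: 17.4820 km
7: 35.3506 km
8: 46.6075 km
9: 30.8741 km
10: 29.6348 km
11: 12.6890 km
12: 6.7238 km
13: 23.8885 km
14: 21.2207 km
15: 25.0040 km
16: 37.9653 km
17: 38.6313 km
Sorted: 12 (6.7238 km) < 4 (11.6466 km) < 11 (12.6890 km) < 6 (17.4820 km) < …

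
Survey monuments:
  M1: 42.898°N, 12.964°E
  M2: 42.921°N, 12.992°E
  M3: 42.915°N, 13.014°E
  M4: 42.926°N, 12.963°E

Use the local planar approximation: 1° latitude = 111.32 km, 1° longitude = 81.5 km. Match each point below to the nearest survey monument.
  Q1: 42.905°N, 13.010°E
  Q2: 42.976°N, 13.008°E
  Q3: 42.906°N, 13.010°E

Q1 at 42.905°N, 13.010°E:
  M1: √((-0.007·111.32)² + (-0.046·81.5)²) = √(0.60721 + 14.05500) = 3.829 km
  M2: √((0.016·111.32)² + (-0.018·81.5)²) = √(3.17239 + 2.15209) = 2.307 km
  M3: √((0.010·111.32)² + (0.004·81.5)²) = √(1.23921 + 0.10628) = 1.160 km
  M4: √((0.021·111.32)² + (-0.047·81.5)²) = √(5.46493 + 14.67273) = 4.488 km
  → nearest: M3 (1.160 km)
Q2 at 42.976°N, 13.008°E:
  M1: √((-0.078·111.32)² + (-0.044·81.5)²) = √(75.39379 + 12.85940) = 9.394 km
  M2: √((-0.055·111.32)² + (-0.016·81.5)²) = √(37.48623 + 1.70042) = 6.260 km
  M3: √((-0.061·111.32)² + (0.006·81.5)²) = √(46.11116 + 0.23912) = 6.808 km
  M4: √((-0.050·111.32)² + (-0.045·81.5)²) = √(30.98036 + 13.45056) = 6.666 km
  → nearest: M2 (6.260 km)
Q3 at 42.906°N, 13.010°E:
  M1: √((-0.008·111.32)² + (-0.046·81.5)²) = √(0.79310 + 14.05500) = 3.853 km
  M2: √((0.015·111.32)² + (-0.018·81.5)²) = √(2.78823 + 2.15209) = 2.223 km
  M3: √((0.009·111.32)² + (0.004·81.5)²) = √(1.00376 + 0.10628) = 1.054 km
  M4: √((0.020·111.32)² + (-0.047·81.5)²) = √(4.95686 + 14.67273) = 4.431 km
  → nearest: M3 (1.054 km)

Q1→M3; Q2→M2; Q3→M3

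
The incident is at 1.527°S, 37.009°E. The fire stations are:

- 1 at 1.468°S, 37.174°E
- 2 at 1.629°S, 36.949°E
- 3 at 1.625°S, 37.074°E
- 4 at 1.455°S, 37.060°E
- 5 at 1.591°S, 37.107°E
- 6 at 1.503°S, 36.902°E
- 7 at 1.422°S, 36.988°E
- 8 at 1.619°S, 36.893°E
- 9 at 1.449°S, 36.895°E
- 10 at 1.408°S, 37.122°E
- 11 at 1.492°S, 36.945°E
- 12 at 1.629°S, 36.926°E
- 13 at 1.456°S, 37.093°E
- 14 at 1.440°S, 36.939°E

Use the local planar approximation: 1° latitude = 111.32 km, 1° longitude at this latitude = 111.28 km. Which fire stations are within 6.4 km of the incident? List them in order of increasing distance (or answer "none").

Distances from 1.527°S, 37.009°E:
1: √((0.059·111.32)² + (0.165·111.28)²) = √(43.13705 + 337.13367) = 19.501 km
2: √((-0.102·111.32)² + (-0.060·111.28)²) = √(128.92785 + 44.57966) = 13.172 km
3: √((-0.098·111.32)² + (0.065·111.28)²) = √(119.01414 + 52.31918) = 13.089 km
4: √((0.072·111.32)² + (0.051·111.28)²) = √(64.24087 + 32.20880) = 9.821 km
5: √((-0.064·111.32)² + (0.098·111.28)²) = √(50.75822 + 118.92862) = 13.026 km
6: √((0.024·111.32)² + (-0.107·111.28)²) = √(7.13787 + 141.77570) = 12.203 km
7: √((0.105·111.32)² + (-0.021·111.28)²) = √(136.62337 + 5.46101) = 11.920 km
8: √((-0.092·111.32)² + (-0.116·111.28)²) = √(104.88709 + 166.62886) = 16.478 km
9: √((0.078·111.32)² + (-0.114·111.28)²) = √(75.39379 + 160.93257) = 15.373 km
10: √((0.119·111.32)² + (0.113·111.28)²) = √(175.48513 + 158.12157) = 18.265 km
11: √((0.035·111.32)² + (-0.064·111.28)²) = √(15.18037 + 50.72174) = 8.118 km
12: √((-0.102·111.32)² + (-0.083·111.28)²) = √(128.92785 + 85.30813) = 14.637 km
13: √((0.071·111.32)² + (0.084·111.28)²) = √(62.46879 + 87.37613) = 12.241 km
14: √((0.087·111.32)² + (-0.070·111.28)²) = √(93.79613 + 60.67787) = 12.429 km
Threshold 6.4 km: none within range.

none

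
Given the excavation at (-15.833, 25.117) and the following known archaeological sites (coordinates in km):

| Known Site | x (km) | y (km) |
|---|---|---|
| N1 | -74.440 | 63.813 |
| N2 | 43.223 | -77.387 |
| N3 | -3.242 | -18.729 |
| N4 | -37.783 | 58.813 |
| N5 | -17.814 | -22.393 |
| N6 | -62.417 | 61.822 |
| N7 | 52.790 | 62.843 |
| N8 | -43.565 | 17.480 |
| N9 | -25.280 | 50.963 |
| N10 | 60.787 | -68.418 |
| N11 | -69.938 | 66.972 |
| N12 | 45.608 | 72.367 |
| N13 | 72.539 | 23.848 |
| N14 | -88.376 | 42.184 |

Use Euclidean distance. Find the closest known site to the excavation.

Distances from (-15.833, 25.117):
N1: 70.229 km
N2: 118.299 km
N3: 45.618 km
N4: 40.215 km
N5: 47.551 km
N6: 59.307 km
N7: 78.309 km
N8: 28.764 km
N9: 27.518 km
N10: 120.911 km
N11: 68.405 km
N12: 77.508 km
N13: 88.381 km
N14: 74.524 km
Minimum: N9 at 27.518 km.

N9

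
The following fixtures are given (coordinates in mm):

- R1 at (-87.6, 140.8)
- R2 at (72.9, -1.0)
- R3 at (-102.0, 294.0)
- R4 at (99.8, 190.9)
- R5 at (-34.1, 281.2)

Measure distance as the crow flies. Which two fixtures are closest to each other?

R3 and R5

Pairwise distances:
R3–R5: √((67.9)² + (-12.8)²) = √(4610.410 + 163.840) = 69.1 mm
R1–R5: √((53.5)² + (140.4)²) = √(2862.250 + 19712.160) = 150.2 mm
R1–R3: √((-14.4)² + (153.2)²) = √(207.360 + 23470.240) = 153.9 mm
R4–R5: √((-133.9)² + (90.3)²) = √(17929.210 + 8154.090) = 161.5 mm
R2–R4: √((26.9)² + (191.9)²) = √(723.610 + 36825.610) = 193.8 mm
R1–R4: √((187.4)² + (50.1)²) = √(35118.760 + 2510.010) = 194.0 mm
R1–R2: √((160.5)² + (-141.8)²) = √(25760.250 + 20107.240) = 214.2 mm
R3–R4: √((201.8)² + (-103.1)²) = √(40723.240 + 10629.610) = 226.6 mm
R2–R5: √((-107.0)² + (282.2)²) = √(11449.000 + 79636.840) = 301.8 mm
R2–R3: √((-174.9)² + (295.0)²) = √(30590.010 + 87025.000) = 343.0 mm
Closest pair: R3–R5 at 69.1 mm.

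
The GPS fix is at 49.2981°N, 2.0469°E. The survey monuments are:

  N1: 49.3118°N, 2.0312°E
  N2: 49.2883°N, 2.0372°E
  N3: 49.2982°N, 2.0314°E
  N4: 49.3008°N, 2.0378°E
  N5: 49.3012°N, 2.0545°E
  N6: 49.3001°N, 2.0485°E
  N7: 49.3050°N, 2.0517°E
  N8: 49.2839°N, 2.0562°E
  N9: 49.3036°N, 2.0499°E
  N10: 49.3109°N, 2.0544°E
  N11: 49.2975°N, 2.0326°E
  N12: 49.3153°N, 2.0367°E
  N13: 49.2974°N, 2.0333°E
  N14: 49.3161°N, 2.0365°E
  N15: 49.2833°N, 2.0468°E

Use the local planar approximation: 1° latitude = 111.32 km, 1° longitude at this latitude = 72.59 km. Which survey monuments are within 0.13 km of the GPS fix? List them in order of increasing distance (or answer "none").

none

Distances from 49.2981°N, 2.0469°E:
N1: √((0.0137·111.32)² + (-0.0157·72.59)²) = √(2.325881 + 1.298832) = 1.9039 km
N2: √((-0.0098·111.32)² + (-0.0097·72.59)²) = √(1.190141 + 0.495789) = 1.2984 km
N3: √((0.0001·111.32)² + (-0.0155·72.59)²) = √(0.000124 + 1.265951) = 1.1252 km
N4: √((0.0027·111.32)² + (-0.0091·72.59)²) = √(0.090339 + 0.436351) = 0.7257 km
N5: √((0.0031·111.32)² + (0.0076·72.59)²) = √(0.119088 + 0.304355) = 0.6507 km
N6: √((0.0020·111.32)² + (0.0016·72.59)²) = √(0.049569 + 0.013489) = 0.2511 km
N7: √((0.0069·111.32)² + (0.0048·72.59)²) = √(0.589990 + 0.121405) = 0.8434 km
N8: √((-0.0142·111.32)² + (0.0093·72.59)²) = √(2.498752 + 0.455742) = 1.7189 km
N9: √((0.0055·111.32)² + (0.0030·72.59)²) = √(0.374862 + 0.047424) = 0.6498 km
N10: √((0.0128·111.32)² + (0.0075·72.59)²) = √(2.030329 + 0.296399) = 1.5254 km
N11: √((-0.0006·111.32)² + (-0.0143·72.59)²) = √(0.004461 + 1.077521) = 1.0402 km
N12: √((0.0172·111.32)² + (-0.0102·72.59)²) = √(3.666091 + 0.548219) = 2.0529 km
N13: √((-0.0007·111.32)² + (-0.0136·72.59)²) = √(0.006072 + 0.974611) = 0.9903 km
N14: √((0.0180·111.32)² + (-0.0104·72.59)²) = √(4.015054 + 0.569928) = 2.1413 km
N15: √((-0.0148·111.32)² + (-0.0001·72.59)²) = √(2.714375 + 0.000053) = 1.6476 km
Threshold 0.13 km: none within range.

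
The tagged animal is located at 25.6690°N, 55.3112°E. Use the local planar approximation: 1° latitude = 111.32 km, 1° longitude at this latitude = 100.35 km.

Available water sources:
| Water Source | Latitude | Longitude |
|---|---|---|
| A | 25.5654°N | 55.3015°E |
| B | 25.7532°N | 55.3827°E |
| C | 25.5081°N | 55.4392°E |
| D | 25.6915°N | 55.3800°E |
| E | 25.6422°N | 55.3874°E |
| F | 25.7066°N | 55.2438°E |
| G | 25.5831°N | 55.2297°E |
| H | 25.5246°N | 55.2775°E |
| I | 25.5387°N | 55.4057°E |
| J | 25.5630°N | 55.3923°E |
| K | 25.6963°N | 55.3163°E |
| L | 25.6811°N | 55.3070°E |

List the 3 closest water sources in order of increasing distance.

Distances from 25.6690°N, 55.3112°E:
A: 11.5738 km
B: 11.8041 km
C: 22.0410 km
D: 7.3444 km
E: 8.2081 km
F: 7.9540 km
G: 12.5828 km
H: 16.4265 km
I: 17.3298 km
J: 14.3343 km
K: 3.0818 km
L: 1.4114 km
Sorted: L (1.4114 km) < K (3.0818 km) < D (7.3444 km) < F (7.9540 km) < E (8.2081 km) < …

L, K, D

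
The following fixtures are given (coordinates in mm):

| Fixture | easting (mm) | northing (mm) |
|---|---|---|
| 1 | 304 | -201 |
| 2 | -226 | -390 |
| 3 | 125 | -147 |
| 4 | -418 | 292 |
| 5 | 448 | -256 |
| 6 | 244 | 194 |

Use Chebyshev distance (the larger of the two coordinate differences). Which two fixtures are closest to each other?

1 and 5

Pairwise distances:
1–2: max(|-530|, |-189|) = 530 mm
1–3: max(|-179|, |54|) = 179 mm
1–4: max(|-722|, |493|) = 722 mm
1–5: max(|144|, |-55|) = 144 mm
1–6: max(|-60|, |395|) = 395 mm
2–3: max(|351|, |243|) = 351 mm
2–4: max(|-192|, |682|) = 682 mm
2–5: max(|674|, |134|) = 674 mm
2–6: max(|470|, |584|) = 584 mm
3–4: max(|-543|, |439|) = 543 mm
3–5: max(|323|, |-109|) = 323 mm
3–6: max(|119|, |341|) = 341 mm
4–5: max(|866|, |-548|) = 866 mm
4–6: max(|662|, |-98|) = 662 mm
5–6: max(|-204|, |450|) = 450 mm
Closest pair: 1–5 at 144 mm.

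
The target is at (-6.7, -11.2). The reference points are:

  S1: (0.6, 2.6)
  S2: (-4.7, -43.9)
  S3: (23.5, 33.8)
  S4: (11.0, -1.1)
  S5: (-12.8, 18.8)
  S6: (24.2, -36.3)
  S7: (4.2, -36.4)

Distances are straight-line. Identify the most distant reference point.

S3

Distances from (-6.7, -11.2):
S1: √((7.3)² + (13.8)²) = √(53.290 + 190.440) = 15.6
S2: √((2.0)² + (-32.7)²) = √(4.000 + 1069.290) = 32.8
S3: √((30.2)² + (45.0)²) = √(912.040 + 2025.000) = 54.2
S4: √((17.7)² + (10.1)²) = √(313.290 + 102.010) = 20.4
S5: √((-6.1)² + (30.0)²) = √(37.210 + 900.000) = 30.6
S6: √((30.9)² + (-25.1)²) = √(954.810 + 630.010) = 39.8
S7: √((10.9)² + (-25.2)²) = √(118.810 + 635.040) = 27.5
Maximum: S3 at 54.2.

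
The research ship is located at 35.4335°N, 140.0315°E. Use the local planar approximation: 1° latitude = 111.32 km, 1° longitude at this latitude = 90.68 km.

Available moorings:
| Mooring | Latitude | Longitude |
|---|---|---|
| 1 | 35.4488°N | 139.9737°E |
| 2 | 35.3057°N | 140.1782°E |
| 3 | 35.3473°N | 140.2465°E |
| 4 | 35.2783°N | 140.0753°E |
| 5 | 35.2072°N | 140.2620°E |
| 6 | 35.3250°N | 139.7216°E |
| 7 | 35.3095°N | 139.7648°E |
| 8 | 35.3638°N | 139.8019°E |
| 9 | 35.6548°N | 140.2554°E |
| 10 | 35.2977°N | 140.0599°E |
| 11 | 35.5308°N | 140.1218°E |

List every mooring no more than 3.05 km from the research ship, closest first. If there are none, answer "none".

Distances from 35.4335°N, 140.0315°E:
1: 5.5111 km
2: 19.4772 km
3: 21.7297 km
4: 17.7275 km
5: 32.7339 km
6: 30.5874 km
7: 27.8464 km
8: 22.2189 km
9: 31.9235 km
10: 15.3350 km
11: 13.5783 km
Threshold 3.05 km: none within range.

none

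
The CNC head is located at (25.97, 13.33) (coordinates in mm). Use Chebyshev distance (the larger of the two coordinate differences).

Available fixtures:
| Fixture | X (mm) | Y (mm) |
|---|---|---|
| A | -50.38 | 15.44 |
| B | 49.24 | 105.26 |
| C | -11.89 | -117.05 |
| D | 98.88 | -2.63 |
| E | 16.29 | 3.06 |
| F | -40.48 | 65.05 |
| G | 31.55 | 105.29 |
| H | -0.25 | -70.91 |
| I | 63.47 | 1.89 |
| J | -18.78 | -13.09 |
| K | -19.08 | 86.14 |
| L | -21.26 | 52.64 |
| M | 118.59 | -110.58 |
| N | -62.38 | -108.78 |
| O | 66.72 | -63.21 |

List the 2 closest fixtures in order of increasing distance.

Distances from (25.97, 13.33):
A: max(|-76.35|, |2.11|) = 76.35 mm
B: max(|23.27|, |91.93|) = 91.93 mm
C: max(|-37.86|, |-130.38|) = 130.38 mm
D: max(|72.91|, |-15.96|) = 72.91 mm
E: max(|-9.68|, |-10.27|) = 10.27 mm
F: max(|-66.45|, |51.72|) = 66.45 mm
G: max(|5.58|, |91.96|) = 91.96 mm
H: max(|-26.22|, |-84.24|) = 84.24 mm
I: max(|37.50|, |-11.44|) = 37.50 mm
J: max(|-44.75|, |-26.42|) = 44.75 mm
K: max(|-45.05|, |72.81|) = 72.81 mm
L: max(|-47.23|, |39.31|) = 47.23 mm
M: max(|92.62|, |-123.91|) = 123.91 mm
N: max(|-88.35|, |-122.11|) = 122.11 mm
O: max(|40.75|, |-76.54|) = 76.54 mm
Sorted: E (10.27 mm) < I (37.50 mm) < J (44.75 mm) < L (47.23 mm) < …

E, I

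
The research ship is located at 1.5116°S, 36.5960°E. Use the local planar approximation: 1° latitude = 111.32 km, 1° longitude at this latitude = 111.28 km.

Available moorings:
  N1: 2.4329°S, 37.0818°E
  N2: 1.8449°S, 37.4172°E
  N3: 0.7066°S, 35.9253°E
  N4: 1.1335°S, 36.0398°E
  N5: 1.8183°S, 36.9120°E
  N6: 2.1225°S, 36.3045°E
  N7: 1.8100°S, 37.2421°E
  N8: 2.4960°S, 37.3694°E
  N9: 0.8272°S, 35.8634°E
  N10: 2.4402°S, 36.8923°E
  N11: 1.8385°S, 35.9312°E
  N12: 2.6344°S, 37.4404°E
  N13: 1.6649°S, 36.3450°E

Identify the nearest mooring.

Distances from 1.5116°S, 36.5960°E:
N1: 115.9346 km
N2: 98.6281 km
N3: 116.6228 km
N4: 74.8494 km
N5: 49.0123 km
N6: 75.3456 km
N7: 79.2007 km
N8: 139.3396 km
N9: 111.5824 km
N10: 108.5029 km
N11: 82.4448 km
N12: 156.3711 km
N13: 32.7320 km
Minimum: N13 at 32.7320 km.

N13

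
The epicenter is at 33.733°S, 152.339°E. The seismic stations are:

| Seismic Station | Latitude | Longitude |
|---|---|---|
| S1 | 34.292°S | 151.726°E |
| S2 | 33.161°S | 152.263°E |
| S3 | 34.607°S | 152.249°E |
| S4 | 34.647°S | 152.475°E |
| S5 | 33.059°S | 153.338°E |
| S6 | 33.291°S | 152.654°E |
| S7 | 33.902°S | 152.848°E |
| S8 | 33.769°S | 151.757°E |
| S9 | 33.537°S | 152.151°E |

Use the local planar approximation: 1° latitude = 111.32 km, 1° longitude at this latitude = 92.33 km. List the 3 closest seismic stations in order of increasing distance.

Distances from 33.733°S, 152.339°E:
S1: √((-0.559·111.32)² + (-0.613·92.33)²) = √(3872.30905 + 3203.36643) = 84.117 km
S2: √((0.572·111.32)² + (-0.076·92.33)²) = √(4054.51072 + 49.23941) = 64.061 km
S3: √((-0.874·111.32)² + (-0.090·92.33)²) = √(9466.06017 + 69.05111) = 97.648 km
S4: √((-0.914·111.32)² + (0.136·92.33)²) = √(10352.34619 + 157.67524) = 102.518 km
S5: √((0.674·111.32)² + (0.999·92.33)²) = √(5629.45288 + 8507.78777) = 118.900 km
S6: √((0.442·111.32)² + (0.315·92.33)²) = √(2420.97851 + 845.87615) = 57.156 km
S7: √((-0.169·111.32)² + (0.509·92.33)²) = √(353.93198 + 2208.62120) = 50.622 km
S8: √((-0.036·111.32)² + (-0.582·92.33)²) = √(16.06022 + 2887.56414) = 53.885 km
S9: √((0.196·111.32)² + (-0.188·92.33)²) = √(476.05654 + 301.30155) = 27.881 km
Sorted: S9 (27.881 km) < S7 (50.622 km) < S8 (53.885 km) < S6 (57.156 km) < S2 (64.061 km) < …

S9, S7, S8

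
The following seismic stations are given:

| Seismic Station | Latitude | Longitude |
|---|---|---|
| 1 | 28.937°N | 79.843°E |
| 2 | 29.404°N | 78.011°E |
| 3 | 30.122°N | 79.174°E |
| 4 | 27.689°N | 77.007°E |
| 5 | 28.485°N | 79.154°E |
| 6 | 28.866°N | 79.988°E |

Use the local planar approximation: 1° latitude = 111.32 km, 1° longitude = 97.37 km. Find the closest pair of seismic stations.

1 and 6

Pairwise distances:
1–6: 16.180 km
1–5: 83.860 km
5–6: 91.615 km
2–3: 138.608 km
1–3: 147.121 km
2–5: 151.170 km
3–6: 160.720 km
3–5: 182.241 km
1–2: 185.803 km
2–6: 201.602 km
2–4: 214.488 km
4–5: 227.058 km
1–4: 309.119 km
4–6: 318.462 km
3–4: 343.331 km
Closest pair: 1–6 at 16.180 km.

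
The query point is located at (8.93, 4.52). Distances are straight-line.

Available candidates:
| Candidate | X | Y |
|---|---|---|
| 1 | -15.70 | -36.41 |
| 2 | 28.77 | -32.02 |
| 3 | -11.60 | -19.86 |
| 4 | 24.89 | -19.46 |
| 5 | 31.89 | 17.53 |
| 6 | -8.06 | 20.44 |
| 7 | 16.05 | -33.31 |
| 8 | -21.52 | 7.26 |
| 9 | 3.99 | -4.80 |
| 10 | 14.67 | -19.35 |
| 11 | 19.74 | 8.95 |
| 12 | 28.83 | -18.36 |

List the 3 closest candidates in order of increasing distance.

Distances from (8.93, 4.52):
1: 47.77
2: 41.58
3: 31.87
4: 28.81
5: 26.39
6: 23.28
7: 38.49
8: 30.57
9: 10.55
10: 24.55
11: 11.68
12: 30.32
Sorted: 9 (10.55) < 11 (11.68) < 6 (23.28) < 10 (24.55) < 5 (26.39) < …

9, 11, 6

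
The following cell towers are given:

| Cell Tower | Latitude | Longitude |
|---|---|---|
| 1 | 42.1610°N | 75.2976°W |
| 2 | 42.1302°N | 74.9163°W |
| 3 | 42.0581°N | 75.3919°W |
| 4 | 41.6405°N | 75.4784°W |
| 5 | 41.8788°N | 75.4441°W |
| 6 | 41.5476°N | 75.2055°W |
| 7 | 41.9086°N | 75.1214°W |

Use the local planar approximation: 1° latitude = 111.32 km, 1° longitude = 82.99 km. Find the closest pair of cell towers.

Pairwise distances:
1–3: 13.8729 km
3–5: 20.4244 km
4–6: 24.8974 km
4–5: 26.6798 km
5–7: 26.9855 km
3–7: 27.9449 km
2–7: 29.9710 km
1–7: 31.6746 km
1–2: 31.8293 km
1–5: 33.6851 km
2–3: 40.2778 km
6–7: 40.7881 km
5–6: 41.8501 km
4–7: 42.0536 km
3–4: 47.0382 km
2–5: 51.9792 km
3–6: 58.8967 km
1–4: 59.8533 km
1–6: 68.7101 km
2–6: 69.1535 km
2–4: 71.7482 km
Closest pair: 1–3 at 13.8729 km.

1 and 3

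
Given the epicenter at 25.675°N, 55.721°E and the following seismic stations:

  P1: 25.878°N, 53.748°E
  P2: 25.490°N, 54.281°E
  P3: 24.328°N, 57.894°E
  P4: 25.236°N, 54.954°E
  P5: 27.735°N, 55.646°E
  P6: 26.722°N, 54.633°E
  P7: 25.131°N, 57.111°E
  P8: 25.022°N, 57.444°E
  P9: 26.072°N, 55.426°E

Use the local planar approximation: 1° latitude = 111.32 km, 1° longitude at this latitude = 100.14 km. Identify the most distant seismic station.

Distances from 25.675°N, 55.721°E:
P1: 198.864 km
P2: 145.665 km
P3: 264.265 km
P4: 91.036 km
P5: 229.442 km
P6: 159.546 km
P7: 151.797 km
P8: 187.229 km
P9: 53.158 km
Maximum: P3 at 264.265 km.

P3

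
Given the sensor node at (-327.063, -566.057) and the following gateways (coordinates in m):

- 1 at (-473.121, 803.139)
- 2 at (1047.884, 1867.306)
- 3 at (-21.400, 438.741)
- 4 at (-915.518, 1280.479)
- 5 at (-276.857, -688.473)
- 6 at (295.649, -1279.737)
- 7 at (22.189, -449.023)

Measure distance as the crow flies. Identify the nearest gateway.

Distances from (-327.063, -566.057):
1: √((-146.058)² + (1369.196)²) = √(21332.93936 + 1874697.68642) = 1376.964 m
2: √((1374.947)² + (2433.363)²) = √(1890479.25281 + 5921255.48977) = 2794.948 m
3: √((305.663)² + (1004.798)²) = √(93429.86957 + 1009619.02080) = 1050.261 m
4: √((-588.455)² + (1846.536)²) = √(346279.28703 + 3409695.19930) = 1938.034 m
5: √((50.206)² + (-122.416)²) = √(2520.64244 + 14985.67706) = 132.311 m
6: √((622.712)² + (-713.680)²) = √(387770.23494 + 509339.14240) = 947.159 m
7: √((349.252)² + (117.034)²) = √(121976.95950 + 13696.95716) = 368.339 m
Minimum: 5 at 132.311 m.

5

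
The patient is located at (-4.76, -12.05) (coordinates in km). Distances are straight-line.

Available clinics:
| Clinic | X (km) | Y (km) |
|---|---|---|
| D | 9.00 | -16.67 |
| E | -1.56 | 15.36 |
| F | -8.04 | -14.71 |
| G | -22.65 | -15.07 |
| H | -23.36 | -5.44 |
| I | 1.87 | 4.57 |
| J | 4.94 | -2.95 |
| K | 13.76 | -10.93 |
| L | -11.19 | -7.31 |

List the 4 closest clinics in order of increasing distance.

Distances from (-4.76, -12.05):
D: √((13.76)² + (-4.62)²) = √(189.3376 + 21.3444) = 14.51 km
E: √((3.20)² + (27.41)²) = √(10.2400 + 751.3081) = 27.60 km
F: √((-3.28)² + (-2.66)²) = √(10.7584 + 7.0756) = 4.22 km
G: √((-17.89)² + (-3.02)²) = √(320.0521 + 9.1204) = 18.14 km
H: √((-18.60)² + (6.61)²) = √(345.9600 + 43.6921) = 19.74 km
I: √((6.63)² + (16.62)²) = √(43.9569 + 276.2244) = 17.89 km
J: √((9.70)² + (9.10)²) = √(94.0900 + 82.8100) = 13.30 km
K: √((18.52)² + (1.12)²) = √(342.9904 + 1.2544) = 18.55 km
L: √((-6.43)² + (4.74)²) = √(41.3449 + 22.4676) = 7.99 km
Sorted: F (4.22 km) < L (7.99 km) < J (13.30 km) < D (14.51 km) < I (17.89 km) < G (18.14 km) < …

F, L, J, D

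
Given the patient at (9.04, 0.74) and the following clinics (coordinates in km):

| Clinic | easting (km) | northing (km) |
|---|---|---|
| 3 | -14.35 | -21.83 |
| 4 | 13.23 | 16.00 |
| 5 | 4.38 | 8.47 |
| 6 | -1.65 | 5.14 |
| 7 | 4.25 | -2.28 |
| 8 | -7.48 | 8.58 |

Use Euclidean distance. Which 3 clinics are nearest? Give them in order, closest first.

Distances from (9.04, 0.74):
3: √((-23.39)² + (-22.57)²) = √(547.0921 + 509.4049) = 32.50 km
4: √((4.19)² + (15.26)²) = √(17.5561 + 232.8676) = 15.82 km
5: √((-4.66)² + (7.73)²) = √(21.7156 + 59.7529) = 9.03 km
6: √((-10.69)² + (4.40)²) = √(114.2761 + 19.3600) = 11.56 km
7: √((-4.79)² + (-3.02)²) = √(22.9441 + 9.1204) = 5.66 km
8: √((-16.52)² + (7.84)²) = √(272.9104 + 61.4656) = 18.29 km
Sorted: 7 (5.66 km) < 5 (9.03 km) < 6 (11.56 km) < 4 (15.82 km) < 8 (18.29 km) < …

7, 5, 6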